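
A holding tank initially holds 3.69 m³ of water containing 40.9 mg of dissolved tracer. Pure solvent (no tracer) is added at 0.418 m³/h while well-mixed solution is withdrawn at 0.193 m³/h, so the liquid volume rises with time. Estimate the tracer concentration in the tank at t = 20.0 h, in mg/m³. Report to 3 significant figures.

Let m(t) be the amount of tracer. Volume: V(t) = V₀ + (Q_in − Q_out) t = 3.69 + 0.22500 t; V(20.0) = 8.1900 m³.
Species balance (pure solvent in): dm/dt = −Q_out · m/V(t).
dm/m = −Q_out dt/(V₀ + 0.22500 t); integrating gives ln(m/m₀) = −(Q_out/(Q_in−Q_out)) ln(V/V₀).
m = m₀ (V₀/V)^(Q_out/(Q_in−Q_out)) = 40.9 × (3.69/8.1900)^(0.85778) = 20.640 mg.
C = m/V = 20.640/8.1900 = 2.5202 mg/m³.

2.52 mg/m³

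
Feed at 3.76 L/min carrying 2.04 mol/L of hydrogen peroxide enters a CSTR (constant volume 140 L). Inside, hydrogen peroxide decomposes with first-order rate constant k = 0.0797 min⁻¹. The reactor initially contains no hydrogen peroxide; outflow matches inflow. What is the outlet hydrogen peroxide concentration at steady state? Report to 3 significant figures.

0.514 mol/L

Species balance: V dC/dt = Q C_in − Q C − k V C.
Steady state (dC/dt = 0): C_ss = Q C_in/(Q + kV) = C_in/(1 + kV/Q).
C_ss = 3.76·2.04/(3.76 + 0.0797·140) = 7.6704/14.918 = 0.51417 mol/L.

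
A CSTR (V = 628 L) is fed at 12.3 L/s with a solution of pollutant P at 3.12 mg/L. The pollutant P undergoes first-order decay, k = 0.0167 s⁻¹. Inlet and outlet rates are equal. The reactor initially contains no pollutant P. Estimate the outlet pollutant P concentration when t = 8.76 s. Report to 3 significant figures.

Species balance: V dC/dt = Q C_in − Q C − k V C.
This is linear with rate a = Q/V + k = 0.036286 s⁻¹.
C_ss = Q C_in/(Q + kV) = 1.6841 mg/L; C(t) = C_ss + (C₀ − C_ss) e^(−a t).
C(8.76) = 1.6841 + (-1.6841)·e^(−0.036286·8.76) = 1.6841 + (-1.6841)·0.72770 = 0.45857 mg/L.

0.459 mg/L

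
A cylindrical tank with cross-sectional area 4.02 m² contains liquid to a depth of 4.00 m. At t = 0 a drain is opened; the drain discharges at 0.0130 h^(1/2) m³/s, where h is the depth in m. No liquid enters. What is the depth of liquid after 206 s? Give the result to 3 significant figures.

With no inflow, A dh/dt = −0.0130 √h.
Separate and integrate: 2(√h − √h₀) = −(0.0130/A) t.
√h = √4.00 − 0.0130·206/(2·4.02) = 2.0000 − 0.33308 = 1.6669.
h = 1.6669² = 2.7786 m.

2.78 m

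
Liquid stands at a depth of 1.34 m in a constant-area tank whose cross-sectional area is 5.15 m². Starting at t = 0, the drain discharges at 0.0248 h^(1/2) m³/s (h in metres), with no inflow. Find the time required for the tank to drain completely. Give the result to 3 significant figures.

481 s

Unsteady balance on liquid volume: A dh/dt = −0.0248 √h.
Separate and integrate: 2(√h − √h₀) = −(0.0248/A) t.
Tank is empty when √h = 0: t_empty = 2A√h₀/0.0248.
t_empty = 2·5.15·√1.34/0.0248 = 10.300·1.1576/0.0248 = 480.77 s.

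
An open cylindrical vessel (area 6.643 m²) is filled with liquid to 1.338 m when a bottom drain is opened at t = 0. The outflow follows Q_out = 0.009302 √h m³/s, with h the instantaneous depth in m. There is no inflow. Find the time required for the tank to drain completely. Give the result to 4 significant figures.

A dh/dt = −Q_out = −0.009302 √h.
∫ h^(−1/2) dh = −(0.009302/A) ∫ dt, giving 2√h = 2√h₀ − (0.009302/A) t.
Tank is empty when √h = 0: t_empty = 2A√h₀/0.009302.
t_empty = 2·6.643·√1.338/0.009302 = 13.2860·1.15672/0.009302 = 1652.14 s.

1652 s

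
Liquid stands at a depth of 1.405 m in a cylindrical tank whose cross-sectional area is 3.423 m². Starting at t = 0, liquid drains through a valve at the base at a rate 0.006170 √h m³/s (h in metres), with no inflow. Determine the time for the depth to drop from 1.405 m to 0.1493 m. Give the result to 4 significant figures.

886.5 s

A dh/dt = −Q_out = −0.006170 √h.
∫ h^(−1/2) dh = −(0.006170/A) ∫ dt, giving 2√h = 2√h₀ − (0.006170/A) t.
t = 2A(√h₀ − √h)/0.006170 = 2·3.423·(√1.405 − √0.1493)/0.006170
  = 6.84600 × (1.18533 − 0.386394) / 0.006170 = 886.466 s.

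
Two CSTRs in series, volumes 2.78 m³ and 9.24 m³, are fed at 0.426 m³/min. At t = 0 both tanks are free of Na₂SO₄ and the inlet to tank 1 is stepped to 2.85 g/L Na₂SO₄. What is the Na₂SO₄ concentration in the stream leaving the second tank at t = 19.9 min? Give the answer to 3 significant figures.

Each tank obeys Vᵢ dCᵢ/dt = Q(Cᵢ₋₁ − Cᵢ), so τᵢ = Vᵢ/Q.
τ₁ = 2.78/0.426 = 6.5258 min; τ₂ = 9.24/0.426 = 21.690 min.
Solving the cascade with C₁(0)=C₂(0)=0 gives C₂(t) = C_in[1 − (τ₁ e^(−t/τ₁) − τ₂ e^(−t/τ₂))/(τ₁ − τ₂)].
At t = 19.9: e^(−t/τ₁) = 0.047386, e^(−t/τ₂) = 0.39953.
C₂ = 2.85·[1 − (6.5258·0.047386 − 21.690·0.39953)/(-15.164)] = 2.85·0.44893 = 1.2794 g/L.

1.28 g/L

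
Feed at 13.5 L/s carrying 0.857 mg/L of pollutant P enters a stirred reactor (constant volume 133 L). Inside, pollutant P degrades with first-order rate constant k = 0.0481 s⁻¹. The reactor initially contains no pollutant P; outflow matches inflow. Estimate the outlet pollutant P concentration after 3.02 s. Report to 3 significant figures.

Species balance: V dC/dt = Q C_in − Q C − k V C.
dC/dt = (Q/V) C_in − (Q/V + k) C; effective rate a = Q/V + k = 0.10150 + 0.0481 = 0.14960 s⁻¹.
C_ss = Q C_in/(Q + kV) = 0.58146 mg/L; C(t) = C_ss + (C₀ − C_ss) e^(−a t).
C(3.02) = 0.58146 + (-0.58146)·e^(−0.14960·3.02) = 0.58146 + (-0.58146)·0.63648 = 0.21137 mg/L.

0.211 mg/L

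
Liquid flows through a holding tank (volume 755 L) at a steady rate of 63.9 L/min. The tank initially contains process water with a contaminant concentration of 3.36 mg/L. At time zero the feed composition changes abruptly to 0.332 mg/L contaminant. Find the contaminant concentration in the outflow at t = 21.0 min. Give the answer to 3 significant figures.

0.844 mg/L

Transient balance on the dissolved component: V dC/dt = Q(C_in − C).
Rewrite as dC/dt + C/τ = C_in/τ, τ = V/Q = 11.815 min.
C approaches C_in exponentially: C(t) = C_in + (C₀ − C_in) e^(−t/τ).
C(21.0) = 0.332 + (3.36 − 0.332)·e^(−21.0/11.815) = 0.332 + (3.0280)·0.16909 = 0.84399 mg/L.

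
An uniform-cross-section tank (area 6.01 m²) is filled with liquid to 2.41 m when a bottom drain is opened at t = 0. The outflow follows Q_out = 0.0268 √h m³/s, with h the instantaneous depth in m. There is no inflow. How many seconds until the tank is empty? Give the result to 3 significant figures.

696 s

A dh/dt = −Q_out = −0.0268 √h.
This is separable: 2 d(√h)/dt = −0.0268/A, so √h = √h₀ − (0.0268/(2A)) t.
Tank is empty when √h = 0: t_empty = 2A√h₀/0.0268.
t_empty = 2·6.01·√2.41/0.0268 = 12.020·1.5524/0.0268 = 696.27 s.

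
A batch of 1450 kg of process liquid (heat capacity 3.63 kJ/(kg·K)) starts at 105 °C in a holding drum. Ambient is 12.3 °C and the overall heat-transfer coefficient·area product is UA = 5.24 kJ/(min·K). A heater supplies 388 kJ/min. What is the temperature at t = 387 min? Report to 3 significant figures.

M c_p dT/dt = −UA(T − T_amb) + Q̇.
dT/dt = (T_ss − T)/τ with T_ss = T_amb + Q̇/UA = 12.3 + 388/5.24 = 86.346 °C, τ = M c_p/UA = 1450·3.63/5.24 = 1004.5 min.
Solution: T(t) = T_ss + (T₀ − T_ss) e^(−t/τ).
T(387) = 86.346 + (18.654)·0.68027 = 99.036 °C.

99.0 °C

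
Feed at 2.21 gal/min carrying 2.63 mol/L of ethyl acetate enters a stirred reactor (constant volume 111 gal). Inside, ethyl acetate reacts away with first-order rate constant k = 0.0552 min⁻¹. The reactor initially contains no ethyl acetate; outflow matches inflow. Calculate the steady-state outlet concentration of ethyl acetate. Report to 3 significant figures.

Accumulation = in − out − consumed: V dC/dt = Q C_in − Q C − k V C.
At steady state: 0 = Q C_in − (Q + kV) C_ss, so C_ss = Q C_in/(Q + kV).
C_ss = 2.21·2.63/(2.21 + 0.0552·111) = 5.8123/8.3372 = 0.69715 mol/L.

0.697 mol/L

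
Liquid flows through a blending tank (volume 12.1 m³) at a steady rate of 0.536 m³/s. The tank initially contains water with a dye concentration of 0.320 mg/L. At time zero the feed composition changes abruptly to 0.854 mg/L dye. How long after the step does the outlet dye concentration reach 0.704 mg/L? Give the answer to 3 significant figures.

28.7 s

Mass balance on the solute (V constant): V dC/dt = Q(C_in − C), so τ = V/Q = 22.575 s.
C(t) = C_in + (C₀ − C_in) e^(−t/τ). Set C = 0.704 and solve for t:
e^(−t/τ) = (C − C_in)/(C₀ − C_in) = (0.704 − 0.854)/(0.320 − 0.854) = 0.28090
t = −τ ln(…) = 22.575 × 1.2698 = 28.664 s.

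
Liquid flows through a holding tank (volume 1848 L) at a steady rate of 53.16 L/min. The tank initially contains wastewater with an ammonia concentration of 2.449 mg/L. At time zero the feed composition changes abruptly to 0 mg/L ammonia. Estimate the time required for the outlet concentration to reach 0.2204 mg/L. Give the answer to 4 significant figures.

83.71 min

Species balance: V dC/dt = Q(C_in − C) ⇒ τ = V/Q = 34.7630 min.
C(t) = C_in + (C₀ − C_in) e^(−t/τ). Set C = 0.2204 and solve for t:
e^(−t/τ) = (C − C_in)/(C₀ − C_in) = (0.2204 − 0)/(2.449 − 0) = 0.0899959
t = −τ ln(…) = 34.7630 × 2.40799 = 83.7089 min.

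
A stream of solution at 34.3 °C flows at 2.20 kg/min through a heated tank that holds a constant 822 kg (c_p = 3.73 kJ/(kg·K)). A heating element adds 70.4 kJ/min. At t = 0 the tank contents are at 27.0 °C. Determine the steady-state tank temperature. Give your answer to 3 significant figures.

42.9 °C

M c_p dT/dt = ṁ c_p (T_in − T) + Q̇.
At steady state dT/dt = 0 ⇒ T_ss = T_in + Q̇/(ṁ c_p) = 34.3 + 70.4/(2.20·3.73) = 42.879 °C.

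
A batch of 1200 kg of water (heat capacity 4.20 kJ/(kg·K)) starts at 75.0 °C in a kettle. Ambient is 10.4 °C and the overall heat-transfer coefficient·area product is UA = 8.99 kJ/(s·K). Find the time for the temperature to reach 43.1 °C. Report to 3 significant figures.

Lumped-capacitance energy balance: M c_p dT/dt = UA(T_amb − T).
τ = M c_p/UA = 560.62 s; T_ss = T_amb = 10.400 °C.
T(t) = T_ss + (T₀ − T_ss)e^(−t/τ); set T = 43.1:
t = −τ ln[(T − T_ss)/(T₀ − T_ss)] = −560.62 · ln(0.50619) = 381.69 s.

382 s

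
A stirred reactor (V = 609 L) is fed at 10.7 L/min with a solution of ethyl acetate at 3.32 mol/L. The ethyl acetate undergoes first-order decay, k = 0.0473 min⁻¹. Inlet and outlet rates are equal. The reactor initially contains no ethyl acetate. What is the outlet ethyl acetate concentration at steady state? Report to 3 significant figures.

Accumulation = in − out − consumed: V dC/dt = Q C_in − Q C − k V C.
Steady state (dC/dt = 0): C_ss = Q C_in/(Q + kV) = C_in/(1 + kV/Q).
C_ss = 10.7·3.32/(10.7 + 0.0473·609) = 35.524/39.506 = 0.89921 mol/L.

0.899 mol/L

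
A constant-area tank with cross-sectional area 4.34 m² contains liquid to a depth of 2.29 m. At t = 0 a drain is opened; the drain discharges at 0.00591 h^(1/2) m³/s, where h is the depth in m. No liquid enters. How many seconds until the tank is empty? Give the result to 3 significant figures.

With no inflow, A dh/dt = −0.00591 √h.
This is separable: 2 d(√h)/dt = −0.00591/A, so √h = √h₀ − (0.00591/(2A)) t.
Set h = 0: 2√h₀ = (0.00591/A) t_empty ⇒ t_empty = 2A√h₀/0.00591.
t_empty = 2·4.34·√2.29/0.00591 = 8.6800·1.5133/0.00591 = 2222.5 s.

2220 s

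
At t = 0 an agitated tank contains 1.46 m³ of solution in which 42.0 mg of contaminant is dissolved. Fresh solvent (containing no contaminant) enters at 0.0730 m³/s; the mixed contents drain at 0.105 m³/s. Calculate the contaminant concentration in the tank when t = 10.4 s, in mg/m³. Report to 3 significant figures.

Total volume: dV/dt = Q_in − Q_out = -0.032000 m³/s, so V(t) = 1.46 − 0.032000 t and V(10.4) = 1.1272 m³.
Species balance (pure solvent in): dm/dt = −Q_out · m/V(t).
Separate: dm/m = −Q_out dt/V(t) ⇒ ln(m/m₀) = −(Q_out/(Q_in−Q_out)) ln(V/V₀).
m = m₀ (V₀/V)^(Q_out/(Q_in−Q_out)) = 42.0 × (1.46/1.1272)^(-3.2812) = 17.972 mg.
C = m/V = 17.972/1.1272 = 15.944 mg/m³.

15.9 mg/m³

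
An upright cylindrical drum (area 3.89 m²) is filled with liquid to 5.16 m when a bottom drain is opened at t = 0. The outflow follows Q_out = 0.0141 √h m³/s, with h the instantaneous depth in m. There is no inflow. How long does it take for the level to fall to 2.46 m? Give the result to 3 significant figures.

388 s

With no inflow, A dh/dt = −0.0141 √h.
This is separable: 2 d(√h)/dt = −0.0141/A, so √h = √h₀ − (0.0141/(2A)) t.
t = 2A(√h₀ − √h)/0.0141 = 2·3.89·(√5.16 − √2.46)/0.0141
  = 7.7800 × (2.2716 − 1.5684) / 0.0141 = 387.97 s.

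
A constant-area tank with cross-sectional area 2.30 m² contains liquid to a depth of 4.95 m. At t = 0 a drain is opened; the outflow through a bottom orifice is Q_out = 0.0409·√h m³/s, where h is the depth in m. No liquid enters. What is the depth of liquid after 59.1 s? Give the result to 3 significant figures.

Unsteady balance on liquid volume: A dh/dt = −0.0409 √h.
This is separable: 2 d(√h)/dt = −0.0409/A, so √h = √h₀ − (0.0409/(2A)) t.
√h = √4.95 − 0.0409·59.1/(2·2.30) = 2.2249 − 0.52548 = 1.6994.
h = 1.6994² = 2.8879 m.

2.89 m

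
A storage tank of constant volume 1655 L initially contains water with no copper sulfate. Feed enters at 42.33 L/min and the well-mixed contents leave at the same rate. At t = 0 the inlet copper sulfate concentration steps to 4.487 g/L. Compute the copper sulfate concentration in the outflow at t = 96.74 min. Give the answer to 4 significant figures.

4.109 g/L

Transient balance on the dissolved component: V dC/dt = Q(C_in − C).
Time constant τ = V/Q = 1655/42.33 = 39.0976 min.
This is linear first-order; C(t) = C_in + (C₀ − C_in) e^(−t/τ).
C(96.74) = 4.487 + (0 − 4.487)·e^(−96.74/39.0976) = 4.487 + (-4.48700)·0.0842200 = 4.10910 g/L.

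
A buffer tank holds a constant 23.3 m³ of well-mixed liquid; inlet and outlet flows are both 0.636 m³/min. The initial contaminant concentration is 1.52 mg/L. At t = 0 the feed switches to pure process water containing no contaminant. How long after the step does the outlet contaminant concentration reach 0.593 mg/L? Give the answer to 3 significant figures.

34.5 min

Species balance on the tank: V dC/dt = Q(C_in − C), so τ = V/Q = 36.635 min.
C(t) = C_in + (C₀ − C_in) e^(−t/τ). Set C = 0.593 and solve for t:
e^(−t/τ) = (C − C_in)/(C₀ − C_in) = (0.593 − 0)/(1.52 − 0) = 0.39013
t = −τ ln(…) = 36.635 × 0.94127 = 34.484 min.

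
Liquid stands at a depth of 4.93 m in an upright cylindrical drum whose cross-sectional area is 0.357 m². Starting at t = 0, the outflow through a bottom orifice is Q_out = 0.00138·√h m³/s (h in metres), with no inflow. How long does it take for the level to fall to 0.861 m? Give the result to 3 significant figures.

669 s

A dh/dt = −Q_out = −0.00138 √h.
This is separable: 2 d(√h)/dt = −0.00138/A, so √h = √h₀ − (0.00138/(2A)) t.
t = 2A(√h₀ − √h)/0.00138 = 2·0.357·(√4.93 − √0.861)/0.00138
  = 0.71400 × (2.2204 − 0.92790) / 0.00138 = 668.71 s.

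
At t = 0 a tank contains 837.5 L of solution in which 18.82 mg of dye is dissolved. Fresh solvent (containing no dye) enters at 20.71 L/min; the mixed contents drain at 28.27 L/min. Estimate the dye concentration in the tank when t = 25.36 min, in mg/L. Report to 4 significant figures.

Let m(t) be the amount of dye. Volume: V(t) = V₀ + (Q_in − Q_out) t = 837.5 − 7.56000 t; V(25.36) = 645.778 L.
No dye enters, so dm/dt = −Q_out · (m/V).
dm/m = −Q_out dt/(V₀ − 7.56000 t); integrating gives ln(m/m₀) = −(Q_out/(Q_in−Q_out)) ln(V/V₀).
m = m₀ (V₀/V)^(Q_out/(Q_in−Q_out)) = 18.82 × (837.5/645.778)^(-3.73942) = 7.11925 mg.
C = m/V = 7.11925/645.778 = 0.0110243 mg/L.

0.01102 mg/L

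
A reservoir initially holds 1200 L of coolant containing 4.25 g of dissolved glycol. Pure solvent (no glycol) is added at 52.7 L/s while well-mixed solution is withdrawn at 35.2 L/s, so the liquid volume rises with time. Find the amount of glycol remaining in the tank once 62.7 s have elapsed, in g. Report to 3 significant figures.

1.15 g

Let m(t) be the amount of glycol. Volume: V(t) = V₀ + (Q_in − Q_out) t = 1200 + 17.500 t; V(62.7) = 2297.2 L.
Solute balance: dm/dt = 0 − Q_out C = −Q_out m/V(t).
Separate: dm/m = −Q_out dt/V(t) ⇒ ln(m/m₀) = −(Q_out/(Q_in−Q_out)) ln(V/V₀).
m = m₀ (V₀/V)^(Q_out/(Q_in−Q_out)) = 4.25 × (1200/2297.2)^(2.0114) = 1.1511 g.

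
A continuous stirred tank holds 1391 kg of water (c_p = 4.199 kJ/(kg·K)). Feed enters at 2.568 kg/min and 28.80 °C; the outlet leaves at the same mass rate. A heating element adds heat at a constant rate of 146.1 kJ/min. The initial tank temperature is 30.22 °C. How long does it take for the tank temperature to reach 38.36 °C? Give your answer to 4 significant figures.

602.4 min

Unsteady energy balance on the tank contents: M c_p dT/dt = ṁ c_p (T_in − T) + 146.1.
τ = M/ṁ = 541.667 min; T_ss = T_in + Q̇/(ṁ c_p) = 42.3491 °C.
T(t) = T_ss + (T₀ − T_ss) e^(−t/τ). Set T = 38.36:
e^(−t/τ) = (38.36 − 42.3491)/(30.22 − 42.3491) = 0.328885
t = −541.667 · ln(0.328885) = 602.359 min.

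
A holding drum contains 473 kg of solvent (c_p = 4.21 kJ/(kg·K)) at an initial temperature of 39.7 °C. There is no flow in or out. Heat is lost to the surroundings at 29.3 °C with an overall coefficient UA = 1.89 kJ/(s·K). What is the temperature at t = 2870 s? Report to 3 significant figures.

30.0 °C

Unsteady energy balance on the tank contents: M c_p dT/dt = −UA(T − T_amb).
dT/dt = (T_ss − T)/τ with T_ss = T_amb = 29.300 °C, τ = M c_p/UA = 473·4.21/1.89 = 1053.6 s.
Solution: T(t) = T_ss + (T₀ − T_ss) e^(−t/τ).
T(2870) = 29.300 + (10.400)·0.065615 = 29.982 °C.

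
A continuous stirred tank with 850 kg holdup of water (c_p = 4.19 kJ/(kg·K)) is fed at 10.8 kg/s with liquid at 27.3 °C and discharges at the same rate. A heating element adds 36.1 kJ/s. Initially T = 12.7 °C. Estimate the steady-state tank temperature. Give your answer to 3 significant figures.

M c_p dT/dt = ṁ c_p (T_in − T) + Q̇.
At steady state dT/dt = 0 ⇒ T_ss = T_in + Q̇/(ṁ c_p) = 27.3 + 36.1/(10.8·4.19) = 28.098 °C.

28.1 °C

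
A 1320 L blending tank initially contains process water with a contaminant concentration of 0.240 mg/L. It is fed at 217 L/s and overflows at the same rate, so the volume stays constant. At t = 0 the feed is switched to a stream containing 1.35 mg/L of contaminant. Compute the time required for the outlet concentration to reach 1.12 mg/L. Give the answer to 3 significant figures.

Unsteady species balance (constant V, well mixed): V dC/dt = Q(C_in − C), so τ = V/Q = 6.0829 s.
C(t) = C_in + (C₀ − C_in) e^(−t/τ). Set C = 1.12 and solve for t:
e^(−t/τ) = (C − C_in)/(C₀ − C_in) = (1.12 − 1.35)/(0.240 − 1.35) = 0.20721
t = −τ ln(…) = 6.0829 × 1.5740 = 9.5748 s.

9.57 s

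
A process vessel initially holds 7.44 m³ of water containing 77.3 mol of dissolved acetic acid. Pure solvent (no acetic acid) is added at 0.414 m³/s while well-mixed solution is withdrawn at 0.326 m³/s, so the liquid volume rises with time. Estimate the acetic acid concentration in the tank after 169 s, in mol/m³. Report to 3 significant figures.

0.0593 mol/m³

Let m(t) be the amount of acetic acid. Volume: V(t) = V₀ + (Q_in − Q_out) t = 7.44 + 0.088000 t; V(169) = 22.312 m³.
Solute balance: dm/dt = 0 − Q_out C = −Q_out m/V(t).
dm/m = −Q_out dt/(V₀ + 0.088000 t); integrating gives ln(m/m₀) = −(Q_out/(Q_in−Q_out)) ln(V/V₀).
m = m₀ (V₀/V)^(Q_out/(Q_in−Q_out)) = 77.3 × (7.44/22.312)^(3.7045) = 1.3220 mol.
C = m/V = 1.3220/22.312 = 0.059252 mol/m³.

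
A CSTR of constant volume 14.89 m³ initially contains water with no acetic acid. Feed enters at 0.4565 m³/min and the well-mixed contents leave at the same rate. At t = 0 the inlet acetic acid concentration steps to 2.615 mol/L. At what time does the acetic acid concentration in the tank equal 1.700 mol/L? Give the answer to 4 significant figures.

34.25 min

Accumulation = in − out for the solute gives V dC/dt = Q(C_in − C), so τ = V/Q = 32.6177 min.
C(t) = C_in + (C₀ − C_in) e^(−t/τ). Set C = 1.700 and solve for t:
e^(−t/τ) = (C − C_in)/(C₀ − C_in) = (1.700 − 2.615)/(0 − 2.615) = 0.349904
t = −τ ln(…) = 32.6177 × 1.05010 = 34.2517 min.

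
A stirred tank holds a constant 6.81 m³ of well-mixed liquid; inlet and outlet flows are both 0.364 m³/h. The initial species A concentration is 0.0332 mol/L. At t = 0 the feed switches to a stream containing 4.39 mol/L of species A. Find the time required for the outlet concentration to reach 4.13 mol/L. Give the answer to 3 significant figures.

52.7 h

Transient balance on the dissolved component: V dC/dt = Q(C_in − C), so τ = V/Q = 18.709 h.
C(t) = C_in + (C₀ − C_in) e^(−t/τ). Set C = 4.13 and solve for t:
e^(−t/τ) = (C − C_in)/(C₀ − C_in) = (4.13 − 4.39)/(0.0332 − 4.39) = 0.059677
t = −τ ln(…) = 18.709 × 2.8188 = 52.737 h.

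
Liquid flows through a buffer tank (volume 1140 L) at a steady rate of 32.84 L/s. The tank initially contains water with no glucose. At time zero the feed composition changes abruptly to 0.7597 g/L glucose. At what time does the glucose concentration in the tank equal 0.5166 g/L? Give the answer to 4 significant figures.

39.55 s

Accumulation = in − out for the solute gives V dC/dt = Q(C_in − C), so τ = V/Q = 34.7138 s.
C(t) = C_in + (C₀ − C_in) e^(−t/τ). Set C = 0.5166 and solve for t:
e^(−t/τ) = (C − C_in)/(C₀ − C_in) = (0.5166 − 0.7597)/(0 − 0.7597) = 0.319995
t = −τ ln(…) = 34.7138 × 1.13945 = 39.5546 s.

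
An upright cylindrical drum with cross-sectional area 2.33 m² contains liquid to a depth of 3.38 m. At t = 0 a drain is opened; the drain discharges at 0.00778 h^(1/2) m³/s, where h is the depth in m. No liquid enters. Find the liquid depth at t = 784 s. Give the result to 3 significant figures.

A dh/dt = −Q_out = −0.00778 √h.
This is separable: 2 d(√h)/dt = −0.00778/A, so √h = √h₀ − (0.00778/(2A)) t.
√h = √3.38 − 0.00778·784/(2·2.33) = 1.8385 − 1.3089 = 0.52957.
h = 0.52957² = 0.28044 m.

0.280 m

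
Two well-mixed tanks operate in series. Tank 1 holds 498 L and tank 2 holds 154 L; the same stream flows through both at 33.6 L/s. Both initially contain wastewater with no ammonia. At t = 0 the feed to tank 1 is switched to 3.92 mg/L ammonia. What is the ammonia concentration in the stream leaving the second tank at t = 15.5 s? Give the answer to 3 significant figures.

1.99 mg/L

Each tank obeys Vᵢ dCᵢ/dt = Q(Cᵢ₋₁ − Cᵢ), so τᵢ = Vᵢ/Q.
τ₁ = 498/33.6 = 14.821 s; τ₂ = 154/33.6 = 4.5833 s.
Solving the cascade with C₁(0)=C₂(0)=0 gives C₂(t) = C_in[1 − (τ₁ e^(−t/τ₁) − τ₂ e^(−t/τ₂))/(τ₁ − τ₂)].
At t = 15.5: e^(−t/τ₁) = 0.35142, e^(−t/τ₂) = 0.033986.
C₂ = 3.92·[1 − (14.821·0.35142 − 4.5833·0.033986)/(10.238)] = 3.92·0.50648 = 1.9854 mg/L.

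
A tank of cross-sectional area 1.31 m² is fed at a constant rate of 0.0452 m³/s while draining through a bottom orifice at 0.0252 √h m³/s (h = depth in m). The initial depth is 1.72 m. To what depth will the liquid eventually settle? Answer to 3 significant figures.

3.22 m

Mass balance (ρ constant): A dh/dt = Q_in − 0.0252 √h. At steady state dh/dt = 0:
Q_in = 0.0252 √h_ss ⇒ √h_ss = 0.0452/0.0252 = 1.7937.
h_ss = 1.7937² = 3.2172 m. (Since h₀ = 1.72 m < h_ss, the level will rise toward this value.)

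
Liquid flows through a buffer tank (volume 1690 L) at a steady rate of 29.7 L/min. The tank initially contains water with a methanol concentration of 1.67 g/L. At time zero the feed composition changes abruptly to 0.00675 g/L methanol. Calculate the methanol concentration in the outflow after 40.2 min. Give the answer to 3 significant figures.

0.827 g/L

Transient balance on the dissolved component: V dC/dt = Q(C_in − C).
Time constant τ = V/Q = 1690/29.7 = 56.902 min.
C approaches C_in exponentially: C(t) = C_in + (C₀ − C_in) e^(−t/τ).
C(40.2) = 0.00675 + (1.67 − 0.00675)·e^(−40.2/56.902) = 0.00675 + (1.6632)·0.49338 = 0.82737 g/L.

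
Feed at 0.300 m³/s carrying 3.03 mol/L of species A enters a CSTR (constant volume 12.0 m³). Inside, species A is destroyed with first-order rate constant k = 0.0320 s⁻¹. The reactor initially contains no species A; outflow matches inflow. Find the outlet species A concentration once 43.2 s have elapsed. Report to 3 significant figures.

1.22 mol/L

V dC/dt = Q(C_in − C) − k V C.
This is linear with rate a = Q/V + k = 0.057000 s⁻¹.
C_ss = Q C_in/(Q + kV) = 1.3289 mol/L; C(t) = C_ss + (C₀ − C_ss) e^(−a t).
C(43.2) = 1.3289 + (-1.3289)·e^(−0.057000·43.2) = 1.3289 + (-1.3289)·0.085230 = 1.2157 mol/L.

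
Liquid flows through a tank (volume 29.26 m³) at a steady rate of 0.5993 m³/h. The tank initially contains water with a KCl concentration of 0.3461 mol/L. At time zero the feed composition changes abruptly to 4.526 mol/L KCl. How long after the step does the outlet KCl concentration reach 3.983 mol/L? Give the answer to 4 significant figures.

99.65 h

Mass balance on the solute (V constant): V dC/dt = Q(C_in − C), so τ = V/Q = 48.8236 h.
C(t) = C_in + (C₀ − C_in) e^(−t/τ). Set C = 3.983 and solve for t:
e^(−t/τ) = (C − C_in)/(C₀ − C_in) = (3.983 − 4.526)/(0.3461 − 4.526) = 0.129907
t = −τ ln(…) = 48.8236 × 2.04093 = 99.6458 h.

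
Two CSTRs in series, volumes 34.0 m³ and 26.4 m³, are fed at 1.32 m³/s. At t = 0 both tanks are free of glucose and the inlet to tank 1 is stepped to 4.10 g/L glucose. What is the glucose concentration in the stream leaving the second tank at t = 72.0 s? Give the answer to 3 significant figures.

3.37 g/L

Time constants: τᵢ = Vᵢ/Q for each well-mixed tank.
τ₁ = 34.0/1.32 = 25.758 s; τ₂ = 26.4/1.32 = 20.000 s.
Tank 1: C₁ = C_in(1 − e^(−t/τ₁)). Tank 2 (τ₁ ≠ τ₂): C₂ = C_in[1 − (τ₁ e^(−t/τ₁) − τ₂ e^(−t/τ₂))/(τ₁ − τ₂)].
At t = 72.0: e^(−t/τ₁) = 0.061097, e^(−t/τ₂) = 0.027324.
C₂ = 4.10·[1 − (25.758·0.061097 − 20.000·0.027324)/(5.7576)] = 4.10·0.82159 = 3.3685 g/L.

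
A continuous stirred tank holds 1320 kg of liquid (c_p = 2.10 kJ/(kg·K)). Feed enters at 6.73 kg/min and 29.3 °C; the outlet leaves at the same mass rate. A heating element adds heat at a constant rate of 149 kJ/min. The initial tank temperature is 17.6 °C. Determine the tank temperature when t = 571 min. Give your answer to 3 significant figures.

38.6 °C

M c_p dT/dt = ṁ c_p (T_in − T) + Q̇.
Rearrange: dT/dt = (T_ss − T)/τ with τ = M/ṁ = 196.14 min and T_ss = T_in + Q̇/(ṁ c_p) = 39.843 °C.
T approaches T_ss exponentially: T(t) = T_ss + (T₀ − T_ss) e^(−t/τ).
T(571) = 39.843 + (-22.243)·e^(−571/196.14) = 39.843 + (-22.243)·0.054409 = 38.633 °C.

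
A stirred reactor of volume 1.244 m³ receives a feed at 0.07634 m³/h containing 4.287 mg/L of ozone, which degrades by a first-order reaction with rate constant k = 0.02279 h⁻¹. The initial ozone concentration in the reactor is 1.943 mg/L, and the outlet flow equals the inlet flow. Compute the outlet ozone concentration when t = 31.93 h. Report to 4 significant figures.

3.046 mg/L

V dC/dt = Q(C_in − C) − k V C.
dC/dt = (Q/V) C_in − (Q/V + k) C; effective rate a = Q/V + k = 0.0613666 + 0.02279 = 0.0841566 h⁻¹.
C_ss = Q C_in/(Q + kV) = 3.12606 mg/L; C(t) = C_ss + (C₀ − C_ss) e^(−a t).
C(31.93) = 3.12606 + (-1.18306)·e^(−0.0841566·31.93) = 3.12606 + (-1.18306)·0.0680768 = 3.04552 mg/L.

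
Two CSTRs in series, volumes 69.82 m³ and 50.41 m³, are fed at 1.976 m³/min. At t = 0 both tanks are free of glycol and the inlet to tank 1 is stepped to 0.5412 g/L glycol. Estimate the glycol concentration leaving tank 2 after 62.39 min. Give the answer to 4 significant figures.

0.3300 g/L

Time constants: τᵢ = Vᵢ/Q for each well-mixed tank.
τ₁ = 69.82/1.976 = 35.3340 min; τ₂ = 50.41/1.976 = 25.5111 min.
Tank 1: C₁ = C_in(1 − e^(−t/τ₁)). Tank 2 (τ₁ ≠ τ₂): C₂ = C_in[1 − (τ₁ e^(−t/τ₁) − τ₂ e^(−t/τ₂))/(τ₁ − τ₂)].
At t = 62.39: e^(−t/τ₁) = 0.171063, e^(−t/τ₂) = 0.0866742.
C₂ = 0.5412·[1 − (35.3340·0.171063 − 25.5111·0.0866742)/(9.82287)] = 0.5412·0.609768 = 0.330007 g/L.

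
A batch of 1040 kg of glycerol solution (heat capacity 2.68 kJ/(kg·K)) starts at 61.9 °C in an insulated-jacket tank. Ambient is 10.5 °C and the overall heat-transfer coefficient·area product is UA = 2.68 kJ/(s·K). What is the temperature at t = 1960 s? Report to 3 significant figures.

M c_p dT/dt = −UA(T − T_amb).
dT/dt = (T_ss − T)/τ with T_ss = T_amb = 10.500 °C, τ = M c_p/UA = 1040·2.68/2.68 = 1040.0 s.
Solution: T(t) = T_ss + (T₀ − T_ss) e^(−t/τ).
T(1960) = 10.500 + (51.400)·0.15189 = 18.307 °C.

18.3 °C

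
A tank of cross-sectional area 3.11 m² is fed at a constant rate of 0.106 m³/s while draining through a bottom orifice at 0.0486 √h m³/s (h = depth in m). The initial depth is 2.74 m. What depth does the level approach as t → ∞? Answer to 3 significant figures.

4.76 m

Level balance: A dh/dt = 0.106 − 0.0486 √h. Setting dh/dt = 0:
Q_in = 0.0486 √h_ss ⇒ √h_ss = 0.106/0.0486 = 2.1811.
h_ss = 2.1811² = 4.7571 m. (Since h₀ = 2.74 m < h_ss, the level will rise toward this value.)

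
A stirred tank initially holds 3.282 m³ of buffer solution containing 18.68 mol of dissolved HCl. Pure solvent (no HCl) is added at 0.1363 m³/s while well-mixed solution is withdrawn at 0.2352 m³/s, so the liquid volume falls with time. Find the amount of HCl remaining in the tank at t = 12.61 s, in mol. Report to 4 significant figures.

Let m(t) be the amount of HCl. Volume: V(t) = V₀ + (Q_in − Q_out) t = 3.282 − 0.0989000 t; V(12.61) = 2.03487 m³.
Solute balance: dm/dt = 0 − Q_out C = −Q_out m/V(t).
dm/m = −Q_out dt/(V₀ − 0.0989000 t); integrating gives ln(m/m₀) = −(Q_out/(Q_in−Q_out)) ln(V/V₀).
m = m₀ (V₀/V)^(Q_out/(Q_in−Q_out)) = 18.68 × (3.282/2.03487)^(-2.37816) = 5.99331 mol.

5.993 mol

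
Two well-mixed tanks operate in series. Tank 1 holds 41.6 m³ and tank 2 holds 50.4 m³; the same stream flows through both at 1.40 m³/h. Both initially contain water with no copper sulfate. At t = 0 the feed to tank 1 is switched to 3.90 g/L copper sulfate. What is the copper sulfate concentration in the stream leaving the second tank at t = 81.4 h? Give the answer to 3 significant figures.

Species balance on tank i: dCᵢ/dt = (Cᵢ₋₁ − Cᵢ)/τᵢ with τᵢ = Vᵢ/Q.
τ₁ = 41.6/1.40 = 29.714 h; τ₂ = 50.4/1.40 = 36.000 h.
Solving the cascade with C₁(0)=C₂(0)=0 gives C₂(t) = C_in[1 − (τ₁ e^(−t/τ₁) − τ₂ e^(−t/τ₂))/(τ₁ − τ₂)].
At t = 81.4: e^(−t/τ₁) = 0.064608, e^(−t/τ₂) = 0.10423.
C₂ = 3.90·[1 − (29.714·0.064608 − 36.000·0.10423)/(-6.2857)] = 3.90·0.70844 = 2.7629 g/L.

2.76 g/L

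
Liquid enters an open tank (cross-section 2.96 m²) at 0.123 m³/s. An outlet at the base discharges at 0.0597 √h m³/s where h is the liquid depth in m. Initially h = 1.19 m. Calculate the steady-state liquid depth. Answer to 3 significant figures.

4.24 m

Level balance: A dh/dt = 0.123 − 0.0597 √h. Setting dh/dt = 0:
Q_in = 0.0597 √h_ss ⇒ √h_ss = 0.123/0.0597 = 2.0603.
h_ss = 2.0603² = 4.2448 m. (Since h₀ = 1.19 m < h_ss, the level will rise toward this value.)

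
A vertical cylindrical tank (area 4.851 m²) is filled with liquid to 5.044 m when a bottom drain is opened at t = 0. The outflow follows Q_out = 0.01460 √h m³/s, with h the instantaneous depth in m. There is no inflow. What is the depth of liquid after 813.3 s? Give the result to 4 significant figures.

1.044 m

With no inflow, A dh/dt = −0.01460 √h.
∫ h^(−1/2) dh = −(0.01460/A) ∫ dt, giving 2√h = 2√h₀ − (0.01460/A) t.
√h = √5.044 − 0.01460·813.3/(2·4.851) = 2.24589 − 1.22389 = 1.02200.
h = 1.02200² = 1.04447 m.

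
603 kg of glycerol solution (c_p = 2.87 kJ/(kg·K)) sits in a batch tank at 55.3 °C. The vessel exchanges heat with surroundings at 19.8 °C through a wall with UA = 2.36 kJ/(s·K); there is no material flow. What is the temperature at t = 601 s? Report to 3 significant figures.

First-law balance (no shaft work): M c_p dT/dt = −UA(T − T_amb).
dT/dt = (T_ss − T)/τ with T_ss = T_amb = 19.800 °C, τ = M c_p/UA = 603·2.87/2.36 = 733.31 s.
This is linear first-order; T(t) = T_ss + (T₀ − T_ss) e^(−t/τ).
T(601) = 19.800 + (35.500)·0.44062 = 35.442 °C.

35.4 °C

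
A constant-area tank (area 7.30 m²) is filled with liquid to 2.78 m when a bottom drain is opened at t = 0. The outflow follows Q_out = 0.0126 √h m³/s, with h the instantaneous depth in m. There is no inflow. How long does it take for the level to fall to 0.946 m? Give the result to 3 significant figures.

805 s

A dh/dt = −Q_out = −0.0126 √h.
Separate and integrate: 2(√h − √h₀) = −(0.0126/A) t.
t = 2A(√h₀ − √h)/0.0126 = 2·7.30·(√2.78 − √0.946)/0.0126
  = 14.600 × (1.6673 − 0.97263) / 0.0126 = 804.98 s.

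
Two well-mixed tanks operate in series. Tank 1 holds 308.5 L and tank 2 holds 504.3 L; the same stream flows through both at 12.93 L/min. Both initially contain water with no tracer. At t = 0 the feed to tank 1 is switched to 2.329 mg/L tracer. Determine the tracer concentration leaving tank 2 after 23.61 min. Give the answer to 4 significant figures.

0.4186 mg/L

Time constants: τᵢ = Vᵢ/Q for each well-mixed tank.
τ₁ = 308.5/12.93 = 23.8592 min; τ₂ = 504.3/12.93 = 39.0023 min.
Solving the cascade with C₁(0)=C₂(0)=0 gives C₂(t) = C_in[1 − (τ₁ e^(−t/τ₁) − τ₂ e^(−t/τ₂))/(τ₁ − τ₂)].
At t = 23.61: e^(−t/τ₁) = 0.371743, e^(−t/τ₂) = 0.545884.
C₂ = 2.329·[1 − (23.8592·0.371743 − 39.0023·0.545884)/(-15.1431)] = 2.329·0.179741 = 0.418616 mg/L.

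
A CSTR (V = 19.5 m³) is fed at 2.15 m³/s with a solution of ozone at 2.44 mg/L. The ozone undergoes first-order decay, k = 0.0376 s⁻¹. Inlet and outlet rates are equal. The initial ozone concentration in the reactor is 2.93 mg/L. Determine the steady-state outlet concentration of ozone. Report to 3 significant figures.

Species balance: V dC/dt = Q C_in − Q C − k V C.
At steady state: 0 = Q C_in − (Q + kV) C_ss, so C_ss = Q C_in/(Q + kV).
C_ss = 2.15·2.44/(2.15 + 0.0376·19.5) = 5.2460/2.8832 = 1.8195 mg/L.

1.82 mg/L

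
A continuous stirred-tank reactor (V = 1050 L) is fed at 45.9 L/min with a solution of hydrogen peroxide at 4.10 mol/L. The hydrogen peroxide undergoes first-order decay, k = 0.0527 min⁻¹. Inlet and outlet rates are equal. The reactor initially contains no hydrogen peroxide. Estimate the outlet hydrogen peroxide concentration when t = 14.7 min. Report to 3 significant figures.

1.41 mol/L

Species balance: V dC/dt = Q C_in − Q C − k V C.
dC/dt = (Q/V) C_in − (Q/V + k) C; effective rate a = Q/V + k = 0.043714 + 0.0527 = 0.096414 min⁻¹.
C_ss = Q C_in/(Q + kV) = 1.8589 mol/L; C(t) = C_ss + (C₀ − C_ss) e^(−a t).
C(14.7) = 1.8589 + (-1.8589)·e^(−0.096414·14.7) = 1.8589 + (-1.8589)·0.24237 = 1.4084 mol/L.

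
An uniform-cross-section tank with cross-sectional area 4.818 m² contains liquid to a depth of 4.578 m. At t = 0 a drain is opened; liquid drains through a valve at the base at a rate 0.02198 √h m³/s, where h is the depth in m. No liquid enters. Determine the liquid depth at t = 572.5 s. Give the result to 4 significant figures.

Unsteady balance on liquid volume: A dh/dt = −0.02198 √h.
∫ h^(−1/2) dh = −(0.02198/A) ∫ dt, giving 2√h = 2√h₀ − (0.02198/A) t.
√h = √4.578 − 0.02198·572.5/(2·4.818) = 2.13963 − 1.30589 = 0.833737.
h = 0.833737² = 0.695117 m.

0.6951 m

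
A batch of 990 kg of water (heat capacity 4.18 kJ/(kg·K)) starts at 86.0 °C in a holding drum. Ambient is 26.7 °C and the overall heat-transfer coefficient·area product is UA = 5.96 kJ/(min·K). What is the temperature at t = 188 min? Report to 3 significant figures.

Heat balance on the well-mixed liquid: M c_p dT/dt = −UA(T − T_amb).
dT/dt = (T_ss − T)/τ with T_ss = T_amb = 26.700 °C, τ = M c_p/UA = 990·4.18/5.96 = 694.33 min.
Integrating: T(t) = T_ss + (T₀ − T_ss) e^(−t/τ).
T(188) = 26.700 + (59.300)·0.76280 = 71.934 °C.

71.9 °C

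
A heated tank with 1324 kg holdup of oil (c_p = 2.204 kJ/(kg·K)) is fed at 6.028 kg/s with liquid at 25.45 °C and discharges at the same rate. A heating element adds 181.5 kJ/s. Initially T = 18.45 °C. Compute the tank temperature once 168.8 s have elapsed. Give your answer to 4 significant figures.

29.53 °C

Unsteady energy balance on the tank contents: M c_p dT/dt = ṁ c_p (T_in − T) + 181.5.
τ = M/ṁ = 219.642 s; T_ss = T_in + Q̇/(ṁ c_p) = 25.45 + 181.5/(6.028·2.204) = 39.1113 °C.
Integrating: T(t) = T_ss + (T₀ − T_ss) e^(−t/τ).
T(168.8) = 39.1113 + (-20.6613)·e^(−168.8/219.642) = 39.1113 + (-20.6613)·0.463697 = 29.5307 °C.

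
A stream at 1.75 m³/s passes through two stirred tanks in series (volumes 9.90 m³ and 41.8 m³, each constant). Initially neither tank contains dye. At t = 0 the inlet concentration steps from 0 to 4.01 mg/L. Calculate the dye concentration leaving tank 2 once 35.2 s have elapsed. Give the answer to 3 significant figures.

2.81 mg/L

Species balance on tank i: dCᵢ/dt = (Cᵢ₋₁ − Cᵢ)/τᵢ with τᵢ = Vᵢ/Q.
τ₁ = 9.90/1.75 = 5.6571 s; τ₂ = 41.8/1.75 = 23.886 s.
Tank 1: C₁ = C_in(1 − e^(−t/τ₁)). Tank 2 (τ₁ ≠ τ₂): C₂ = C_in[1 − (τ₁ e^(−t/τ₁) − τ₂ e^(−t/τ₂))/(τ₁ − τ₂)].
At t = 35.2: e^(−t/τ₁) = 0.0019848, e^(−t/τ₂) = 0.22908.
C₂ = 4.01·[1 − (5.6571·0.0019848 − 23.886·0.22908)/(-18.229)] = 4.01·0.70044 = 2.8088 mg/L.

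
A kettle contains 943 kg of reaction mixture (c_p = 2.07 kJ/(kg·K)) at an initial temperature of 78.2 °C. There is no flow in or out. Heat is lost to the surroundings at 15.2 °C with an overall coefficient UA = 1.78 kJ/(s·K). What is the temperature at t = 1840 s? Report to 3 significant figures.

27.0 °C

Unsteady energy balance on the tank contents: M c_p dT/dt = −UA(T − T_amb).
dT/dt = (T_ss − T)/τ with T_ss = T_amb = 15.200 °C, τ = M c_p/UA = 943·2.07/1.78 = 1096.6 s.
Solution: T(t) = T_ss + (T₀ − T_ss) e^(−t/τ).
T(1840) = 15.200 + (63.000)·0.18677 = 26.967 °C.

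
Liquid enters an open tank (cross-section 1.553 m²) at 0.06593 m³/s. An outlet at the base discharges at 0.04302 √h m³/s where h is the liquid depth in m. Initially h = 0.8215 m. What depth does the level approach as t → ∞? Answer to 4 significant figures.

2.349 m

Level balance: A dh/dt = 0.06593 − 0.04302 √h. Setting dh/dt = 0:
Q_in = 0.04302 √h_ss ⇒ √h_ss = 0.06593/0.04302 = 1.53254.
h_ss = 1.53254² = 2.34869 m. (Since h₀ = 0.8215 m < h_ss, the level will rise toward this value.)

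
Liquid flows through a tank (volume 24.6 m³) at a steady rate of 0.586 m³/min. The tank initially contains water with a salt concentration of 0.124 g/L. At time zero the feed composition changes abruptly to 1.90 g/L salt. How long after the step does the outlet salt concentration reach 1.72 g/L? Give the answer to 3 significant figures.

96.1 min

Species balance on the tank: V dC/dt = Q(C_in − C), so τ = V/Q = 41.980 min.
C(t) = C_in + (C₀ − C_in) e^(−t/τ). Set C = 1.72 and solve for t:
e^(−t/τ) = (C − C_in)/(C₀ − C_in) = (1.72 − 1.90)/(0.124 − 1.90) = 0.10135
t = −τ ln(…) = 41.980 × 2.2892 = 96.098 min.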